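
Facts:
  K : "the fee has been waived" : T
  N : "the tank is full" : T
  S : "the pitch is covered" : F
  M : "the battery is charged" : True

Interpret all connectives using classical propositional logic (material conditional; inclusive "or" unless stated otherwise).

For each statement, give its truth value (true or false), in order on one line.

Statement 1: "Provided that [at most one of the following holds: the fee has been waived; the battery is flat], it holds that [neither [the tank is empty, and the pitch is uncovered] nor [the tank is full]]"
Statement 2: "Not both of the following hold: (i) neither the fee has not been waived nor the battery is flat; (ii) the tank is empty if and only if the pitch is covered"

Statement 1 False, Statement 2 False

Statement 1: Formalization: (K ↑ ¬M) → ((¬N ∧ ¬S) ↓ N)

¬M = ¬T = F
K ↑ ¬M = T ↑ F = T
¬N = ¬T = F
¬S = ¬F = T
¬N ∧ ¬S = F ∧ T = F
(¬N ∧ ¬S) ↓ N = F ↓ T = F
(K ↑ ¬M) → ((¬N ∧ ¬S) ↓ N) = T → F = F
Thus Statement 1 is false.

Statement 2: This is (¬K ↓ ¬M) ↑ (¬N ↔ S).

¬K = ¬T = F
¬M = ¬T = F
¬K ↓ ¬M = F ↓ F = T
¬N = ¬T = F
¬N ↔ S = F ↔ F = T
(¬K ↓ ¬M) ↑ (¬N ↔ S) = T ↑ T = F
Thus Statement 2 is false.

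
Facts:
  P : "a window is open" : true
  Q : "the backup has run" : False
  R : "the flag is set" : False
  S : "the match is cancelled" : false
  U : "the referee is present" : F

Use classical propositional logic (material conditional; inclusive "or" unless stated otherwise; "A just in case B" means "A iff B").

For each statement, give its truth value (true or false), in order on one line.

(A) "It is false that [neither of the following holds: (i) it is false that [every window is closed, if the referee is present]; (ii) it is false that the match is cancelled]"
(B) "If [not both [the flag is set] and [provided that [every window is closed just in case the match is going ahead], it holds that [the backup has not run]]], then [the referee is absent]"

(A): Parsed as not (not (U -> not P) nor not S)

not P = not True = False
U -> not P = False -> False = True
not (U -> not P) = not True = False
not S = not False = True
not (U -> not P) nor not S = False nor True = False
not (not (U -> not P) nor not S) = not False = True
Hence (A) is true.

(B): Formalization: (R nand ((not P iff not S) -> not Q)) -> not U

not P = not True = False
not S = not False = True
not P iff not S = False iff True = False
not Q = not False = True
(not P iff not S) -> not Q = False -> True = True
R nand ((not P iff not S) -> not Q) = False nand True = True
not U = not False = True
(R nand ((not P iff not S) -> not Q)) -> not U = True -> True = True
So (B) is true.

(A) True; (B) True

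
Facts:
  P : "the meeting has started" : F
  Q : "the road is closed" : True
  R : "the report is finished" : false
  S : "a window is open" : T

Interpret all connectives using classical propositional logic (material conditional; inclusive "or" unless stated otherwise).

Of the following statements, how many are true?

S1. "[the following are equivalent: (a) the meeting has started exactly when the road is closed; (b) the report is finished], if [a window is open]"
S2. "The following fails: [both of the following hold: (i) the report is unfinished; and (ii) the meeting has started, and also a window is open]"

S1: In symbols: S -> ((P <-> Q) <-> R)

P <-> Q = F <-> T = F
(P <-> Q) <-> R = F <-> F = T
S -> ((P <-> Q) <-> R) = T -> T = T
Thus S1 is true.

S2: In symbols: ~(~R & (P & S))

~R = ~F = T
P & S = F & T = F
~R & (P & S) = T & F = F
~(~R & (P & S)) = ~F = T
Thus S2 is true.

True statements: 2 (S1, S2).

2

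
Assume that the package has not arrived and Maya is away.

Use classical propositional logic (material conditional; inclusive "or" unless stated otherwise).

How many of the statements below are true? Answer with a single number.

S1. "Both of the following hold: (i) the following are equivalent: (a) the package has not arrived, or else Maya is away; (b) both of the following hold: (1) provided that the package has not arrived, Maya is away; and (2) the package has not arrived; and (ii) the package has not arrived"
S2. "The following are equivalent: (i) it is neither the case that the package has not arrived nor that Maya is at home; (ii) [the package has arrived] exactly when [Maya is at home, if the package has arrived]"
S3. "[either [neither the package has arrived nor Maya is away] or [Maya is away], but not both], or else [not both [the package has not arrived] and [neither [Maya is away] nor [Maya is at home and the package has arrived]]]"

3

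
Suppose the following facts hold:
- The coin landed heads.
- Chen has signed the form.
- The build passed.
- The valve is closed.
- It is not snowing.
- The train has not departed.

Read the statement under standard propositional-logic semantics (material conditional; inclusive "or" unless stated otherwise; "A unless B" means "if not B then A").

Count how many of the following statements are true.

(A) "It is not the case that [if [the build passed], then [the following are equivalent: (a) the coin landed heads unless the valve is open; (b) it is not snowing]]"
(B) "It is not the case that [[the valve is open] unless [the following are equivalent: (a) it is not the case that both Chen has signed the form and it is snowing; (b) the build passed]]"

Let R = "the build passed" (T), P = "the coin landed heads" (T), S = "the valve is open" (F), U = "it is snowing" (F), Q = "Chen has signed the form" (T).

(A): Parsed as ¬(R → ((P ∨ S) ↔ ¬U))

P ∨ S = T ∨ F = T
¬U = ¬F = T
(P ∨ S) ↔ ¬U = T ↔ T = T
R → ((P ∨ S) ↔ ¬U) = T → T = T
¬(R → ((P ∨ S) ↔ ¬U)) = ¬T = F
Thus (A) is false.

(B): Parsed as ¬(S ∨ ((Q ↑ U) ↔ R))

Q ↑ U = T ↑ F = T
(Q ↑ U) ↔ R = T ↔ T = T
S ∨ ((Q ↑ U) ↔ R) = F ∨ T = T
¬(S ∨ ((Q ↑ U) ↔ R)) = ¬T = F
So (B) is false.

Count: 0.

0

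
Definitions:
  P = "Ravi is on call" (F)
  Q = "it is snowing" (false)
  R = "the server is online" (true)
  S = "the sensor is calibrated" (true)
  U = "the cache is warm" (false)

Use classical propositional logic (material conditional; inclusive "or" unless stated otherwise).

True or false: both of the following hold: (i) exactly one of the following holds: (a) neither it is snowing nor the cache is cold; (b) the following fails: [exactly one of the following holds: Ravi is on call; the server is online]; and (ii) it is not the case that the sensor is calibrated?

False.

Parsed as ((Q nor not U) xor not (P xor R)) and not S

not U = not False = True
Q nor not U = False nor True = False
P xor R = False xor True = True
not (P xor R) = not True = False
(Q nor not U) xor not (P xor R) = False xor False = False
not S = not True = False
((Q nor not U) xor not (P xor R)) and not S = False and False = False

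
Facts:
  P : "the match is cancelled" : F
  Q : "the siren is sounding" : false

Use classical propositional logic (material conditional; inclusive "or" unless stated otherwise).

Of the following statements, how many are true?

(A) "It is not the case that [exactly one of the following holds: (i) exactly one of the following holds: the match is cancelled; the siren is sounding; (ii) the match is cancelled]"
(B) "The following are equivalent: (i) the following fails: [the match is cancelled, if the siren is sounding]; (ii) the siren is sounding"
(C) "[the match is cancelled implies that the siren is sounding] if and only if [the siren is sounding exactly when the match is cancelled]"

(A): Formalization: not ((P xor Q) xor P)

P xor Q = False xor False = False
(P xor Q) xor P = False xor False = False
not ((P xor Q) xor P) = not False = True
So (A) is true.

(B): In symbols: not (Q -> P) iff Q

Q -> P = False -> False = True
not (Q -> P) = not True = False
not (Q -> P) iff Q = False iff False = True
Thus (B) is true.

(C): This is (P -> Q) iff (Q iff P).

P -> Q = False -> False = True
Q iff P = False iff False = True
(P -> Q) iff (Q iff P) = True iff True = True
So (C) is true.

3 of the 3 statements are true.

3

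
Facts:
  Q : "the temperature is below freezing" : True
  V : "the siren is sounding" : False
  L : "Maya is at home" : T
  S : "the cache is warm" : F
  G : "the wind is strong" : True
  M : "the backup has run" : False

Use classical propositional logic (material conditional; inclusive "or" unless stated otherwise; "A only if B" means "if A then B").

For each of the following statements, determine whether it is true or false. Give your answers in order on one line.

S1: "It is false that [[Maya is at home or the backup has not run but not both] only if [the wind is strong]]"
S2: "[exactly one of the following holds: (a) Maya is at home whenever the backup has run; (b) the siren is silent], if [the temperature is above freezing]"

S1: This is ~((L xor ~M) -> G).

~M = ~F = T
L xor ~M = T xor T = F
(L xor ~M) -> G = F -> T = T
~((L xor ~M) -> G) = ~T = F
Hence S1 is false.

S2: Parsed as ~Q -> ((M -> L) xor ~V)

~Q = ~T = F
M -> L = F -> T = T
~V = ~F = T
(M -> L) xor ~V = T xor T = F
~Q -> ((M -> L) xor ~V) = F -> F = T
Hence S2 is true.

S1 false; S2 true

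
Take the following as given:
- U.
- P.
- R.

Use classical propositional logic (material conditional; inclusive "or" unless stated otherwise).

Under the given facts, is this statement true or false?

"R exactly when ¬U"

The statement is false.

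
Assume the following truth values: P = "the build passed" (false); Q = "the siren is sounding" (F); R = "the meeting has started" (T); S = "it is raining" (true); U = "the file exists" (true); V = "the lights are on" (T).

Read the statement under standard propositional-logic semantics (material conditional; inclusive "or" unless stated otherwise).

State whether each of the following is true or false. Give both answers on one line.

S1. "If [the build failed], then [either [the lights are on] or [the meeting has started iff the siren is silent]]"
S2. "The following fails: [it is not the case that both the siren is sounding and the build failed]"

S1 T; S2 F

S1: Parsed as ~P -> (V | (R <-> ~Q))

~P = ~F = T
~Q = ~F = T
R <-> ~Q = T <-> T = T
V | (R <-> ~Q) = T | T = T
~P -> (V | (R <-> ~Q)) = T -> T = T
So S1 is true.

S2: In symbols: ~(Q nand ~P)

~P = ~F = T
Q nand ~P = F nand T = T
~(Q nand ~P) = ~T = F
Hence S2 is false.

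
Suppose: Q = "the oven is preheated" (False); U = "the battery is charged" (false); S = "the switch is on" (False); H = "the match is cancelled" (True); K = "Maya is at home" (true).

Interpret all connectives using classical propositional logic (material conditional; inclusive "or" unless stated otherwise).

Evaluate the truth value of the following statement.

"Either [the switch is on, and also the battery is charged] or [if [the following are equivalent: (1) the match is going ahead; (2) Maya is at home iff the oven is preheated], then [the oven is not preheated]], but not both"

In symbols: (S ∧ U) ⊕ ((¬H ↔ (K ↔ Q)) → ¬Q)

S ∧ U = F ∧ F = F
¬H = ¬T = F
K ↔ Q = T ↔ F = F
¬H ↔ (K ↔ Q) = F ↔ F = T
¬Q = ¬F = T
(¬H ↔ (K ↔ Q)) → ¬Q = T → T = T
(S ∧ U) ⊕ ((¬H ↔ (K ↔ Q)) → ¬Q) = F ⊕ T = T

True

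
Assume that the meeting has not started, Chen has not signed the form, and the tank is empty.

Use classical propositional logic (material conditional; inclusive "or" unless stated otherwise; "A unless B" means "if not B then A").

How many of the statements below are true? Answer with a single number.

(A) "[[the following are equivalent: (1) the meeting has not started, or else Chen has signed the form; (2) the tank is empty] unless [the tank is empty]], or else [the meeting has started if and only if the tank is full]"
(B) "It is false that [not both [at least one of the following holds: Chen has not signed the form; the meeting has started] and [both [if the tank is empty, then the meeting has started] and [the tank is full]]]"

Let P = "the meeting has started" (F), N = "Chen has signed the form" (F), M = "the tank is full" (F).

(A): Formalization: (((~P | N) <-> ~M) | ~M) | (P <-> M)

~P = ~F = T
~P | N = T | F = T
~M = ~F = T
(~P | N) <-> ~M = T <-> T = T
~M = ~F = T
((~P | N) <-> ~M) | ~M = T | T = T
P <-> M = F <-> F = T
(((~P | N) <-> ~M) | ~M) | (P <-> M) = T | T = T
Thus (A) is true.

(B): This is ~((~N | P) nand ((~M -> P) & M)).

~N = ~F = T
~N | P = T | F = T
~M = ~F = T
~M -> P = T -> F = F
(~M -> P) & M = F & F = F
(~N | P) nand ((~M -> P) & M) = T nand F = T
~((~N | P) nand ((~M -> P) & M)) = ~T = F
So (B) is false.

1 of the 2 statements is true ((A)).

1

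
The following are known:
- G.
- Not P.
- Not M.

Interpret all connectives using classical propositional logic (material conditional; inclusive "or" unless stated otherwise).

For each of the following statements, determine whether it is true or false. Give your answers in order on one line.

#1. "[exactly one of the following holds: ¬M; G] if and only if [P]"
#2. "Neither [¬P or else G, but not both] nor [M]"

#1: Formalization: (¬M ⊕ G) ↔ P

¬M = ¬F = T
¬M ⊕ G = T ⊕ T = F
(¬M ⊕ G) ↔ P = F ↔ F = T
Thus #1 is true.

#2: In symbols: (¬P ⊕ G) ↓ M

¬P = ¬F = T
¬P ⊕ G = T ⊕ T = F
(¬P ⊕ G) ↓ M = F ↓ F = T
Hence #2 is true.

#1 true, #2 true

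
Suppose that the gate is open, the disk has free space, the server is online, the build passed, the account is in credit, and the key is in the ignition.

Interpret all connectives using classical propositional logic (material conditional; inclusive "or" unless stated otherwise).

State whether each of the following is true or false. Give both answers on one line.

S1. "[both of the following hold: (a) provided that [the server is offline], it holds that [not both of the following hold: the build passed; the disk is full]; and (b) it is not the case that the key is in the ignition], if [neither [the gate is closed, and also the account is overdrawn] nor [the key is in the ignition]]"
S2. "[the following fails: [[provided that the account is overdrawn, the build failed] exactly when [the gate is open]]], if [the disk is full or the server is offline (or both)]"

Let H = "the gate is open" (True), K = "the account is overdrawn" (False), D = "the key is in the ignition" (True), L = "the server is online" (True), R = "the build passed" (True), N = "the disk is full" (False).

S1: This is ((not H and K) nor D) -> ((not L -> (R nand N)) and not D).

not H = not True = False
not H and K = False and False = False
(not H and K) nor D = False nor True = False
not L = not True = False
R nand N = True nand False = True
not L -> (R nand N) = False -> True = True
not D = not True = False
(not L -> (R nand N)) and not D = True and False = False
((not H and K) nor D) -> ((not L -> (R nand N)) and not D) = False -> False = True
So S1 is true.

S2: Parsed as (N or not L) -> not ((K -> not R) iff H)

not L = not True = False
N or not L = False or False = False
not R = not True = False
K -> not R = False -> False = True
(K -> not R) iff H = True iff True = True
not ((K -> not R) iff H) = not True = False
(N or not L) -> not ((K -> not R) iff H) = False -> False = True
So S2 is true.

S1 true / S2 true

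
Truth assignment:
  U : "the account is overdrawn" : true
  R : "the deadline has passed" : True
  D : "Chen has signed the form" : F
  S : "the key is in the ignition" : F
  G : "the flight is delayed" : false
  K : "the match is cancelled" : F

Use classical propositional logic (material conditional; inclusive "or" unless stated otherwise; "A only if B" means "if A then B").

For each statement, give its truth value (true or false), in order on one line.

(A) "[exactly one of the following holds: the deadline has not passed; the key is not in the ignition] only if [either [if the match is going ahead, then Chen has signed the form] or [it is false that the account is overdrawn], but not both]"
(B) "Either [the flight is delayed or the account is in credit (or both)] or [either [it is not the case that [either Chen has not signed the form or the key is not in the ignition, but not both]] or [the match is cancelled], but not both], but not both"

(A) F; (B) T

(A): Parsed as (~R xor ~S) -> ((~K -> D) xor ~U)

~R = ~T = F
~S = ~F = T
~R xor ~S = F xor T = T
~K = ~F = T
~K -> D = T -> F = F
~U = ~T = F
(~K -> D) xor ~U = F xor F = F
(~R xor ~S) -> ((~K -> D) xor ~U) = T -> F = F
So (A) is false.

(B): This is (G | ~U) xor (~(~D xor ~S) xor K).

~U = ~T = F
G | ~U = F | F = F
~D = ~F = T
~S = ~F = T
~D xor ~S = T xor T = F
~(~D xor ~S) = ~F = T
~(~D xor ~S) xor K = T xor F = T
(G | ~U) xor (~(~D xor ~S) xor K) = F xor T = T
Thus (B) is true.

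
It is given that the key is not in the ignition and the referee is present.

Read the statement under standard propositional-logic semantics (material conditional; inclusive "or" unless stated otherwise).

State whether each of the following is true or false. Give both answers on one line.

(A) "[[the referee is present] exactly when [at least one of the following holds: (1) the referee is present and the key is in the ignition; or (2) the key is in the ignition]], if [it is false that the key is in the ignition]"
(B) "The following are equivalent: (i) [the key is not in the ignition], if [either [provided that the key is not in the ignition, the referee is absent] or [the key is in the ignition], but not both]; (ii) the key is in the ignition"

Let R = "the key is in the ignition" (F), S = "the referee is present" (T).

(A): In symbols: ¬R → (S ↔ ((S ∧ R) ∨ R))

¬R = ¬F = T
S ∧ R = T ∧ F = F
(S ∧ R) ∨ R = F ∨ F = F
S ↔ ((S ∧ R) ∨ R) = T ↔ F = F
¬R → (S ↔ ((S ∧ R) ∨ R)) = T → F = F
Hence (A) is false.

(B): Formalization: (((¬R → ¬S) ⊕ R) → ¬R) ↔ R

¬R = ¬F = T
¬S = ¬T = F
¬R → ¬S = T → F = F
(¬R → ¬S) ⊕ R = F ⊕ F = F
¬R = ¬F = T
((¬R → ¬S) ⊕ R) → ¬R = F → T = T
(((¬R → ¬S) ⊕ R) → ¬R) ↔ R = T ↔ F = F
Thus (B) is false.

(A) false / (B) false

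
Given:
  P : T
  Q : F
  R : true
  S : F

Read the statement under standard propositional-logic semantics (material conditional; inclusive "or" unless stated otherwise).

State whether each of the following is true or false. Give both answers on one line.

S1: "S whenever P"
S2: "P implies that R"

S1 false, S2 true

S1: This is P -> S.

P -> S = True -> False = False
Hence S1 is false.

S2: In symbols: P -> R

P -> R = True -> True = True
So S2 is true.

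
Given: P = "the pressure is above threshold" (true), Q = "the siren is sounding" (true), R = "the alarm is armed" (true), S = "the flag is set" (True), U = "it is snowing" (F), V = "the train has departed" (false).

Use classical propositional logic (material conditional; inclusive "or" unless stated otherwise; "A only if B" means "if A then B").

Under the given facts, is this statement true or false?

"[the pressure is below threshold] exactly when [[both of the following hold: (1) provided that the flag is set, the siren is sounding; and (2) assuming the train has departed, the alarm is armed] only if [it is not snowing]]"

Values: P=T, S=T, Q=T, V=F, R=T, U=F.
This is ~P <-> (((S -> Q) & (V -> R)) -> ~U).

~P = ~T = F
S -> Q = T -> T = T
V -> R = F -> T = T
(S -> Q) & (V -> R) = T & T = T
~U = ~F = T
((S -> Q) & (V -> R)) -> ~U = T -> T = T
~P <-> (((S -> Q) & (V -> R)) -> ~U) = F <-> T = F

False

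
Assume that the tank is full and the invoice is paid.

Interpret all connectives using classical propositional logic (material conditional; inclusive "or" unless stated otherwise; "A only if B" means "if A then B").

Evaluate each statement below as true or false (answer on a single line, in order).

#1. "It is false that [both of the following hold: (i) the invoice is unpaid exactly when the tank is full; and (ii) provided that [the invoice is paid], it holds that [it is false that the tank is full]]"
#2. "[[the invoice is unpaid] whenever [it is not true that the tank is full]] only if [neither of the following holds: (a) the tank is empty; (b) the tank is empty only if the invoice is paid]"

#1 true / #2 false

Let Q = "the invoice is paid" (T), G = "the tank is full" (T).

#1: Parsed as ¬((¬Q ↔ G) ∧ (Q → ¬G))

¬Q = ¬T = F
¬Q ↔ G = F ↔ T = F
¬G = ¬T = F
Q → ¬G = T → F = F
(¬Q ↔ G) ∧ (Q → ¬G) = F ∧ F = F
¬((¬Q ↔ G) ∧ (Q → ¬G)) = ¬F = T
So #1 is true.

#2: Formalization: (¬G → ¬Q) → (¬G ↓ (¬G → Q))

¬G = ¬T = F
¬Q = ¬T = F
¬G → ¬Q = F → F = T
¬G = ¬T = F
¬G = ¬T = F
¬G → Q = F → T = T
¬G ↓ (¬G → Q) = F ↓ T = F
(¬G → ¬Q) → (¬G ↓ (¬G → Q)) = T → F = F
Hence #2 is false.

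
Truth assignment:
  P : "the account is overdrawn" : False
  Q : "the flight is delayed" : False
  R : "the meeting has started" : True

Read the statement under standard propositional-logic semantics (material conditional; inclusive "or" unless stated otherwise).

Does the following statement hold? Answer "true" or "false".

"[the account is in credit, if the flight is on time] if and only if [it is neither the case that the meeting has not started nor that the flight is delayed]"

In symbols: (¬Q → ¬P) ↔ (¬R ↓ Q)

¬Q = ¬F = T
¬P = ¬F = T
¬Q → ¬P = T → T = T
¬R = ¬T = F
¬R ↓ Q = F ↓ F = T
(¬Q → ¬P) ↔ (¬R ↓ Q) = T ↔ T = T

True.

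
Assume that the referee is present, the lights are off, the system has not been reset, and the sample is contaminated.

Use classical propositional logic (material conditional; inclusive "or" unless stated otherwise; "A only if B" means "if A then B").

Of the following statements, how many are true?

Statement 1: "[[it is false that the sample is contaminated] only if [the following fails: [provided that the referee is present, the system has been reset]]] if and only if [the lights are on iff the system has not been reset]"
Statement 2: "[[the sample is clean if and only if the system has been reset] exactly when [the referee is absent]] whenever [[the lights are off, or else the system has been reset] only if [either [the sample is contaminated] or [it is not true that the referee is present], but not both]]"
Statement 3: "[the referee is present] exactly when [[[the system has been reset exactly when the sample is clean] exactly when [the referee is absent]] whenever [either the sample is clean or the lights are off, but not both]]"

0

Let S = "the sample is contaminated" (True), P = "the referee is present" (True), R = "the system has been reset" (False), Q = "the lights are on" (False).

Statement 1: In symbols: (not S -> not (P -> R)) iff (Q iff not R)

not S = not True = False
P -> R = True -> False = False
not (P -> R) = not False = True
not S -> not (P -> R) = False -> True = True
not R = not False = True
Q iff not R = False iff True = False
(not S -> not (P -> R)) iff (Q iff not R) = True iff False = False
Thus Statement 1 is false.

Statement 2: Parsed as ((not Q or R) -> (S xor not P)) -> ((not S iff R) iff not P)

not Q = not False = True
not Q or R = True or False = True
not P = not True = False
S xor not P = True xor False = True
(not Q or R) -> (S xor not P) = True -> True = True
not S = not True = False
not S iff R = False iff False = True
not P = not True = False
(not S iff R) iff not P = True iff False = False
((not Q or R) -> (S xor not P)) -> ((not S iff R) iff not P) = True -> False = False
Hence Statement 2 is false.

Statement 3: Parsed as P iff ((not S xor not Q) -> ((R iff not S) iff not P))

not S = not True = False
not Q = not False = True
not S xor not Q = False xor True = True
not S = not True = False
R iff not S = False iff False = True
not P = not True = False
(R iff not S) iff not P = True iff False = False
(not S xor not Q) -> ((R iff not S) iff not P) = True -> False = False
P iff ((not S xor not Q) -> ((R iff not S) iff not P)) = True iff False = False
Hence Statement 3 is false.

True statements: 0 (none).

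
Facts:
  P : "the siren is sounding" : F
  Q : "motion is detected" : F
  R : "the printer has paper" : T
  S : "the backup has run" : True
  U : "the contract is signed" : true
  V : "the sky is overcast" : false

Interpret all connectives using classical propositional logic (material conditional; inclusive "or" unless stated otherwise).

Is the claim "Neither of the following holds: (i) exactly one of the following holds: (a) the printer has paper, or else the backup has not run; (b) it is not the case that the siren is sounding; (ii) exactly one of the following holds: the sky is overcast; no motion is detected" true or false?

This is ((R | ~S) xor ~P) nor (V xor ~Q).

~S = ~T = F
R | ~S = T | F = T
~P = ~F = T
(R | ~S) xor ~P = T xor T = F
~Q = ~F = T
V xor ~Q = F xor T = T
((R | ~S) xor ~P) nor (V xor ~Q) = F nor T = F

False.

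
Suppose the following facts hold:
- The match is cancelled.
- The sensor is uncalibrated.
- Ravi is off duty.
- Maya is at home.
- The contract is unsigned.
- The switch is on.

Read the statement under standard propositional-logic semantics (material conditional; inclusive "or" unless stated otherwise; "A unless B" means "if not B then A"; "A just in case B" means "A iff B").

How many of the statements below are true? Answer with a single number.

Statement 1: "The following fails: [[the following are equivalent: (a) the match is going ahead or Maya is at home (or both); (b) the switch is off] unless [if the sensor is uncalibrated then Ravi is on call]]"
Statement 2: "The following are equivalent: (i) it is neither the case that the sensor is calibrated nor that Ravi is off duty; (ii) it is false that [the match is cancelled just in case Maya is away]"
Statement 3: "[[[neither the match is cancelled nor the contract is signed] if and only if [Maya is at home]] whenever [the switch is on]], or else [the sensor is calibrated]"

1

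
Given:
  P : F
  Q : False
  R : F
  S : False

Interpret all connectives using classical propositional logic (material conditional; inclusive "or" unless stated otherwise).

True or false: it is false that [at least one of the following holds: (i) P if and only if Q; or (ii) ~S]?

Values: P=F, Q=F, S=F.
In symbols: ¬((P ↔ Q) ∨ ¬S)

P ↔ Q = F ↔ F = T
¬S = ¬F = T
(P ↔ Q) ∨ ¬S = T ∨ T = T
¬((P ↔ Q) ∨ ¬S) = ¬T = F

The statement is false.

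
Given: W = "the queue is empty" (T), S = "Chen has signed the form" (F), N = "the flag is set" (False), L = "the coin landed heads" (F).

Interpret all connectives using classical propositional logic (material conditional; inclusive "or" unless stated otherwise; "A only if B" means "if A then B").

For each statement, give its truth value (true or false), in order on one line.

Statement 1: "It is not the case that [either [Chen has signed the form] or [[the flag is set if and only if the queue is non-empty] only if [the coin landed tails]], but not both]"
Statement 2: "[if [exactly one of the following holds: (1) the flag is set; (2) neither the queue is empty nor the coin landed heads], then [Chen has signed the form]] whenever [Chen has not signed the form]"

Statement 1: This is ~(S xor ((N <-> ~W) -> ~L)).

~W = ~T = F
N <-> ~W = F <-> F = T
~L = ~F = T
(N <-> ~W) -> ~L = T -> T = T
S xor ((N <-> ~W) -> ~L) = F xor T = T
~(S xor ((N <-> ~W) -> ~L)) = ~T = F
Thus Statement 1 is false.

Statement 2: This is ~S -> ((N xor (W nor L)) -> S).

~S = ~F = T
W nor L = T nor F = F
N xor (W nor L) = F xor F = F
(N xor (W nor L)) -> S = F -> F = T
~S -> ((N xor (W nor L)) -> S) = T -> T = T
So Statement 2 is true.

Statement 1 False, Statement 2 True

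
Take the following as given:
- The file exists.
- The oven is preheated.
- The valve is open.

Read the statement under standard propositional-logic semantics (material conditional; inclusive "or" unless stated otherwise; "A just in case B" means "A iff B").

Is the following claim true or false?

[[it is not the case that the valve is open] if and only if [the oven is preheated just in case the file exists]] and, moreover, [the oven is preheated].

Let R = "the valve is open" (True), Q = "the oven is preheated" (True), P = "the file exists" (True).
This is (not R iff (Q iff P)) and Q.

not R = not True = False
Q iff P = True iff True = True
not R iff (Q iff P) = False iff True = False
(not R iff (Q iff P)) and Q = False and True = False

False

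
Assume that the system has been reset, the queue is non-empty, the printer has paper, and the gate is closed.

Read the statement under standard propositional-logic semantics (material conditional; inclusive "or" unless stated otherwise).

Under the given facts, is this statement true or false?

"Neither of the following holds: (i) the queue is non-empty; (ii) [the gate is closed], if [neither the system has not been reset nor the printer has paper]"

The statement is false.

Let Q = "the queue is empty" (F), P = "the system has been reset" (T), R = "the printer has paper" (T), S = "the gate is open" (F).
Parsed as ¬Q ↓ ((¬P ↓ R) → ¬S)

¬Q = ¬F = T
¬P = ¬T = F
¬P ↓ R = F ↓ T = F
¬S = ¬F = T
(¬P ↓ R) → ¬S = F → T = T
¬Q ↓ ((¬P ↓ R) → ¬S) = T ↓ T = F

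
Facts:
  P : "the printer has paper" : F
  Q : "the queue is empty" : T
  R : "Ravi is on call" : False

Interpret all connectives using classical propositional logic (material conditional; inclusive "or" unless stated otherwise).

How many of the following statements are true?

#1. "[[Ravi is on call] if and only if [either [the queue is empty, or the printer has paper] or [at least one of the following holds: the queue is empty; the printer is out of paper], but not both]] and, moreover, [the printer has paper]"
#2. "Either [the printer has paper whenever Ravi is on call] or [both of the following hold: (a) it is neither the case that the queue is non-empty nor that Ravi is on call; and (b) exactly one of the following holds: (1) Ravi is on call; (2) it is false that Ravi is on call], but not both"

0

#1: Parsed as (R iff ((Q or P) xor (Q or not P))) and P

Q or P = True or False = True
not P = not False = True
Q or not P = True or True = True
(Q or P) xor (Q or not P) = True xor True = False
R iff ((Q or P) xor (Q or not P)) = False iff False = True
(R iff ((Q or P) xor (Q or not P))) and P = True and False = False
Thus #1 is false.

#2: This is (R -> P) xor ((not Q nor R) and (R xor not R)).

R -> P = False -> False = True
not Q = not True = False
not Q nor R = False nor False = True
not R = not False = True
R xor not R = False xor True = True
(not Q nor R) and (R xor not R) = True and True = True
(R -> P) xor ((not Q nor R) and (R xor not R)) = True xor True = False
Hence #2 is false.

Count: 0.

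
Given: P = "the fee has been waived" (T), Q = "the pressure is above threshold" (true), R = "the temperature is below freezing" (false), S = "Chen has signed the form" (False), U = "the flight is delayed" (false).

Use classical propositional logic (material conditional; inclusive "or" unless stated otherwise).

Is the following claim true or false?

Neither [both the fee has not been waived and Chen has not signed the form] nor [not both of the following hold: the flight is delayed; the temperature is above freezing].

False.

Formalization: (~P & ~S) nor (U nand ~R)

~P = ~T = F
~S = ~F = T
~P & ~S = F & T = F
~R = ~F = T
U nand ~R = F nand T = T
(~P & ~S) nor (U nand ~R) = F nor T = F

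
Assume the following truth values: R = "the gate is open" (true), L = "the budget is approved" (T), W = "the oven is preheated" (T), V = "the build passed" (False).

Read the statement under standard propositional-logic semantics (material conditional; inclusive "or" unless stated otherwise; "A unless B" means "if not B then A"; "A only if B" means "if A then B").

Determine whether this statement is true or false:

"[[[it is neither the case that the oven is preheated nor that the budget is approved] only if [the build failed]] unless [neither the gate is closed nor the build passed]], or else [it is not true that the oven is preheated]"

Values: W=T, L=T, V=F, R=T.
Parsed as (((W nor L) -> ~V) | (~R nor V)) | ~W

W nor L = T nor T = F
~V = ~F = T
(W nor L) -> ~V = F -> T = T
~R = ~T = F
~R nor V = F nor F = T
((W nor L) -> ~V) | (~R nor V) = T | T = T
~W = ~T = F
(((W nor L) -> ~V) | (~R nor V)) | ~W = T | F = T

The statement is true.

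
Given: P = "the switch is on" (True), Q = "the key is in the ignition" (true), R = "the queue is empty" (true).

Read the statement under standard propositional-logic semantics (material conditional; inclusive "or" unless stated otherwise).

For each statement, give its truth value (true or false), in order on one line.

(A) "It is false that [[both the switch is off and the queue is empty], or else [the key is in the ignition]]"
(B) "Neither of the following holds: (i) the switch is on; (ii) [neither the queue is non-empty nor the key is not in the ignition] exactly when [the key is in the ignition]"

(A) False; (B) False

(A): Formalization: ¬((¬P ∧ R) ∨ Q)

¬P = ¬T = F
¬P ∧ R = F ∧ T = F
(¬P ∧ R) ∨ Q = F ∨ T = T
¬((¬P ∧ R) ∨ Q) = ¬T = F
Hence (A) is false.

(B): In symbols: P ↓ ((¬R ↓ ¬Q) ↔ Q)

¬R = ¬T = F
¬Q = ¬T = F
¬R ↓ ¬Q = F ↓ F = T
(¬R ↓ ¬Q) ↔ Q = T ↔ T = T
P ↓ ((¬R ↓ ¬Q) ↔ Q) = T ↓ T = F
Hence (B) is false.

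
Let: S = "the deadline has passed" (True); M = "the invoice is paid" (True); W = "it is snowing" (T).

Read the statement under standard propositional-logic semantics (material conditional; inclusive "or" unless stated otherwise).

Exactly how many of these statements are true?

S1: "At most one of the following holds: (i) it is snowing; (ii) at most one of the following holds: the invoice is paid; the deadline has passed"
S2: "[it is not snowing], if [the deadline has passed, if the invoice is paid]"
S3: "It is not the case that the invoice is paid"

S1: Formalization: W ↑ (M ↑ S)

M ↑ S = T ↑ T = F
W ↑ (M ↑ S) = T ↑ F = T
So S1 is true.

S2: This is (M → S) → ¬W.

M → S = T → T = T
¬W = ¬T = F
(M → S) → ¬W = T → F = F
Hence S2 is false.

S3: In symbols: ¬M

¬M = ¬T = F
Thus S3 is false.

Count: 1.

1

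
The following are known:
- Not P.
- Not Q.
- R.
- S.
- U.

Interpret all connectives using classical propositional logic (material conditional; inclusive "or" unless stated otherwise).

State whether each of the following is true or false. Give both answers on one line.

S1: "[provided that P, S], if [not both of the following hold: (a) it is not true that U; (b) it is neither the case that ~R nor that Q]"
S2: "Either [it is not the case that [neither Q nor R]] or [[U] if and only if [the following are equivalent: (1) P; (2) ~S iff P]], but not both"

S1: In symbols: (not U nand (not R nor Q)) -> (P -> S)

not U = not True = False
not R = not True = False
not R nor Q = False nor False = True
not U nand (not R nor Q) = False nand True = True
P -> S = False -> True = True
(not U nand (not R nor Q)) -> (P -> S) = True -> True = True
So S1 is true.

S2: Parsed as not (Q nor R) xor (U iff (P iff (not S iff P)))

Q nor R = False nor True = False
not (Q nor R) = not False = True
not S = not True = False
not S iff P = False iff False = True
P iff (not S iff P) = False iff True = False
U iff (P iff (not S iff P)) = True iff False = False
not (Q nor R) xor (U iff (P iff (not S iff P))) = True xor False = True
Hence S2 is true.

S1 True, S2 True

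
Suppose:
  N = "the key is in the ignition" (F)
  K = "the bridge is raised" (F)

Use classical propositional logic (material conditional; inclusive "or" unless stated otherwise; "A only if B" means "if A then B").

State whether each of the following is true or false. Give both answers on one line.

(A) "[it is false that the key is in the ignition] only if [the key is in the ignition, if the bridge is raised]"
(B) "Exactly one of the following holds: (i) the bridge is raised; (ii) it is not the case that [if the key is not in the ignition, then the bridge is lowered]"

(A) T / (B) F

(A): Parsed as ¬N → (K → N)

¬N = ¬F = T
K → N = F → F = T
¬N → (K → N) = T → T = T
So (A) is true.

(B): Parsed as K ⊕ ¬(¬N → ¬K)

¬N = ¬F = T
¬K = ¬F = T
¬N → ¬K = T → T = T
¬(¬N → ¬K) = ¬T = F
K ⊕ ¬(¬N → ¬K) = F ⊕ F = F
Thus (B) is false.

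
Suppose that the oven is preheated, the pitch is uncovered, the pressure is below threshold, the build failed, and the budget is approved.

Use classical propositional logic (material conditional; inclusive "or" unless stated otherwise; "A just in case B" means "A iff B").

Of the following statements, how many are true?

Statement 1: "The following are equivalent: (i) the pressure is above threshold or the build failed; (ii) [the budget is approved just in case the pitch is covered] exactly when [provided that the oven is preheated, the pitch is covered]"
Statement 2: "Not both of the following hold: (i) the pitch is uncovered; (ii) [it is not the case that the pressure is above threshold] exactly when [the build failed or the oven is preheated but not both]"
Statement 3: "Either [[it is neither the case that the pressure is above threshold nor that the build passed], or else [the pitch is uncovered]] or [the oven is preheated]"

3

Let R = "the pressure is above threshold" (False), S = "the build passed" (False), U = "the budget is approved" (True), Q = "the pitch is covered" (False), P = "the oven is preheated" (True).

Statement 1: This is (R or not S) iff ((U iff Q) iff (P -> Q)).

not S = not False = True
R or not S = False or True = True
U iff Q = True iff False = False
P -> Q = True -> False = False
(U iff Q) iff (P -> Q) = False iff False = True
(R or not S) iff ((U iff Q) iff (P -> Q)) = True iff True = True
So Statement 1 is true.

Statement 2: In symbols: not Q nand (not R iff (not S xor P))

not Q = not False = True
not R = not False = True
not S = not False = True
not S xor P = True xor True = False
not R iff (not S xor P) = True iff False = False
not Q nand (not R iff (not S xor P)) = True nand False = True
So Statement 2 is true.

Statement 3: Parsed as ((R nor S) or not Q) or P

R nor S = False nor False = True
not Q = not False = True
(R nor S) or not Q = True or True = True
((R nor S) or not Q) or P = True or True = True
So Statement 3 is true.

Count: 3.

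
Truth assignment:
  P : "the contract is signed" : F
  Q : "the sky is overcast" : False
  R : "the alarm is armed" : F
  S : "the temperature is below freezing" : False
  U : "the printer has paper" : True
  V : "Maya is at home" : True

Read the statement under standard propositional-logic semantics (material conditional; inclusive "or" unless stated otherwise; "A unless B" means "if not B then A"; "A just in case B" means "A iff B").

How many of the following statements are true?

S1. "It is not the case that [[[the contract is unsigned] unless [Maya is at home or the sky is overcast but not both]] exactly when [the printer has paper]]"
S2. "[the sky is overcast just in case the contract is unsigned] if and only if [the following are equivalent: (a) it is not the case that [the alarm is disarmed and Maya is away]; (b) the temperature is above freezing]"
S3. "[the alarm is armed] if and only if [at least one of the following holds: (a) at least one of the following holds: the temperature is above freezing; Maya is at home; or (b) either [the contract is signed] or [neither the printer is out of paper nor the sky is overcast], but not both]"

0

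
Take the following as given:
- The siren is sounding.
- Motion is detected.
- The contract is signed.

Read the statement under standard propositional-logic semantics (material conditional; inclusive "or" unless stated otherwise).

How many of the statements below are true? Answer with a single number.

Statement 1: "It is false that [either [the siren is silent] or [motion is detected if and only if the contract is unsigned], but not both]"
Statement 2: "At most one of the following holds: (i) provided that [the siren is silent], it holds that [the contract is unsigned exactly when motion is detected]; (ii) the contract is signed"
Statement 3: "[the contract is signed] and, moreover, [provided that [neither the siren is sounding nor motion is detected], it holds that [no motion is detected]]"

Let P = "the siren is sounding" (T), Q = "motion is detected" (T), R = "the contract is signed" (T).

Statement 1: Formalization: ~(~P xor (Q <-> ~R))

~P = ~T = F
~R = ~T = F
Q <-> ~R = T <-> F = F
~P xor (Q <-> ~R) = F xor F = F
~(~P xor (Q <-> ~R)) = ~F = T
Thus Statement 1 is true.

Statement 2: Parsed as (~P -> (~R <-> Q)) nand R

~P = ~T = F
~R = ~T = F
~R <-> Q = F <-> T = F
~P -> (~R <-> Q) = F -> F = T
(~P -> (~R <-> Q)) nand R = T nand T = F
So Statement 2 is false.

Statement 3: This is R & ((P nor Q) -> ~Q).

P nor Q = T nor T = F
~Q = ~T = F
(P nor Q) -> ~Q = F -> F = T
R & ((P nor Q) -> ~Q) = T & T = T
Hence Statement 3 is true.

Count: 2.

2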